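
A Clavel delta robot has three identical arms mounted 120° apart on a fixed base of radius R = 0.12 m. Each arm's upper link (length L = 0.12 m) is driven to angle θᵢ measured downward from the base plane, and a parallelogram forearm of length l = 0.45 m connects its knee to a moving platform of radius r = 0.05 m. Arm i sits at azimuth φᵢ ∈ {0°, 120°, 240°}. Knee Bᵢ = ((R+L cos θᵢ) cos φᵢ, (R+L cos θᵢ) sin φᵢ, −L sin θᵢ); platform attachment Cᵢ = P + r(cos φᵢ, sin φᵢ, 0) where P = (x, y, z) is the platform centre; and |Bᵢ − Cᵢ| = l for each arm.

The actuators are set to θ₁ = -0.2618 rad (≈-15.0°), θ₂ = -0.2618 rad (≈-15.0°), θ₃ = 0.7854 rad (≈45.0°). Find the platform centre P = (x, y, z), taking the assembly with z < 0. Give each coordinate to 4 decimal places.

(0.0930, 0.1610, -0.3787)

arm 1 at φ=0.0°: ρ1 = 0.1859;  O1 = (0.1859, 0.0000, 0.0311)
arm 2 at φ=120.0°: ρ2 = 0.1859;  O2 = (-0.0930, 0.1610, 0.0311)
arm 3 at φ=240.0°: ρ3 = 0.1549;  O3 = (-0.0774, -0.1341, -0.0849)
subtract pairs → two planes through P
[-0.5577 0.3220 0.0000]·P = 0.0000;  [-0.5267 -0.2682 -0.2318]·P = -0.0043
Cramer: x(z) = 0.0044-0.2339z;  y(z) = 0.0076-0.4051z
into |P−O₁|² = l²: 1.2188z² + 0.0166z + -0.1685 = 0;  Δ = 0.8219;  z = -0.3787 or 0.3651 → z<0 root = -0.3787
x = 0.0930, y = 0.1610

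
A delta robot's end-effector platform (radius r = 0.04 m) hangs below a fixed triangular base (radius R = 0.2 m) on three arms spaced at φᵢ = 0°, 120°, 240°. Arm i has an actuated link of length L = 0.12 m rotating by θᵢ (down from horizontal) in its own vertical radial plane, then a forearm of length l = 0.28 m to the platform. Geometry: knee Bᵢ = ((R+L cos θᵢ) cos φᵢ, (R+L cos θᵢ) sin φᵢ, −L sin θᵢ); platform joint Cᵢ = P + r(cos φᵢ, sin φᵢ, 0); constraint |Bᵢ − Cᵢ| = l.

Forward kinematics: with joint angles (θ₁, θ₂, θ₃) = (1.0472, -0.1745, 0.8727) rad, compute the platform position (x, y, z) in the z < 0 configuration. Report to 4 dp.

arm 1 at φ=0.0°: (R−r)+L cos θ1 = 0.2200;  O1 = (0.2200, 0.0000, -0.1039)
φ2=120.0°: virtual centre (-0.1391, 0.2409, 0.0208), radius l
O3 = (0.2371·cos240.0°, 0.2371·sin240.0°, -0.0919) = (-0.1186, -0.2054, -0.0919)
|O₂|²−|O₁|² = 0.0186;  |O₃|²−|O₁|² = 0.0055
[-0.7182 0.4818 0.2495]·P = 0.0186;  [-0.6771 -0.4107 0.0240]·P = 0.0055
det = 0.6212;  x = -0.0166+0.1836z,  y = 0.0140+-0.2442z
quadratic in z: (1.0933)z²+(0.1142)z+(-0.0114)=0, √Δ=0.2512 → z ∈ {-0.1671, 0.0626}; z = -0.1671 (taking z<0)
x = -0.0472, y = 0.0548

(-0.0472, 0.0548, -0.1671)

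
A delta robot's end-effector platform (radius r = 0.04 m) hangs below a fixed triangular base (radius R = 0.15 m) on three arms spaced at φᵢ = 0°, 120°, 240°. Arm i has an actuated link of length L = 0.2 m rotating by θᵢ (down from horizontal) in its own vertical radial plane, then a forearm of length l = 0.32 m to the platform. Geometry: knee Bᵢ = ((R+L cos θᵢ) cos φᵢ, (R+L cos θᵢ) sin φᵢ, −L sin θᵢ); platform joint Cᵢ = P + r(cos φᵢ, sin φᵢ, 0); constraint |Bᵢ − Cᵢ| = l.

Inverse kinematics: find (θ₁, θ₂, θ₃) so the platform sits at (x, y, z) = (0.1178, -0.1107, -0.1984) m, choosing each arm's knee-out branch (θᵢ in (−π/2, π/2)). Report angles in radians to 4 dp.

θ₁ = -0.1747, θ₂ = 1.3090, θ₃ = 0.4363

arm 1 (φ=0.0°): x'=0.1178, y'=-0.1107
  A=-0.0078, B=-0.1984, C=(l²−L²−A²−y'²−z²)/(2L)=0.0268
  γ=atan2(-0.1984,-0.0078)=-1.6101;  ψ=arccos(0.1350)=1.4354;  θ1=γ+ψ≈-0.1747
rotate P by −φ2: (-0.1548, -0.0467, -0.1984)
  e−x'=0.2648;  (l²−L²−(e−x')²−y'²−z²)/2L = -0.1231
  √(A²+B²)=0.3309;  θ2 = -0.6431+1.9521 ≈ 1.3090
arm 3 (φ=240.0°): x'=0.0370, y'=0.1574
  A=0.0730, B=-0.1984, C=(l²−L²−A²−y'²−z²)/(2L)=-0.0177
  γ=atan2(-0.1984,0.0730)=-1.2181;  ψ=arccos(-0.0835)=1.6544;  θ3=γ+ψ≈0.4363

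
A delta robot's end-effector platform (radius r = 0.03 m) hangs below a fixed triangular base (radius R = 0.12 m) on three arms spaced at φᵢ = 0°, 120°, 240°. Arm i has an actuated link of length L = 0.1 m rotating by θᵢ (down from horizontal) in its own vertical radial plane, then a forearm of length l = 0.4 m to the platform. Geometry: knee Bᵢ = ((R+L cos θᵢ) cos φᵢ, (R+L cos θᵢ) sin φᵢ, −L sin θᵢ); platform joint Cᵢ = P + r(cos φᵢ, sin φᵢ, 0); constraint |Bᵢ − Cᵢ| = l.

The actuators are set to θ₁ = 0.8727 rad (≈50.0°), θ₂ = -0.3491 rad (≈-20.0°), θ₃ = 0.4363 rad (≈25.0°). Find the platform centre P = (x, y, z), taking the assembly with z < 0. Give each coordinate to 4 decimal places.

(-0.1158, 0.0872, -0.3585)

arm 1 at φ=0.0°: (R−r)+L cos θ1 = 0.1543;  centre 1 = (0.1543, 0.0000, -0.0766)
centre 2 = (0.1840·cos120.0°, 0.1840·sin120.0°, 0.0342) = (-0.0920, 0.1593, 0.0342)
arm 3 at φ=240.0°: (R−r)+L cos θ3 = 0.1806;  centre 3 = (-0.0903, -0.1564, -0.0423)
subtract pairs → two planes through P
[-0.4925 0.3186 0.2216]·P = 0.0053;  [-0.4892 -0.3129 0.0687]·P = 0.0047
det = 0.3100;  x = -0.0103+0.2943z,  y = 0.0009+-0.2406z
into |P−centre ₁|² = l²: 1.1445z² + 0.0559z + -0.1271 = 0;  Δ = 0.5848;  z = -0.3585 or 0.3096 → z<0 root = -0.3585
x = -0.1158, y = 0.0872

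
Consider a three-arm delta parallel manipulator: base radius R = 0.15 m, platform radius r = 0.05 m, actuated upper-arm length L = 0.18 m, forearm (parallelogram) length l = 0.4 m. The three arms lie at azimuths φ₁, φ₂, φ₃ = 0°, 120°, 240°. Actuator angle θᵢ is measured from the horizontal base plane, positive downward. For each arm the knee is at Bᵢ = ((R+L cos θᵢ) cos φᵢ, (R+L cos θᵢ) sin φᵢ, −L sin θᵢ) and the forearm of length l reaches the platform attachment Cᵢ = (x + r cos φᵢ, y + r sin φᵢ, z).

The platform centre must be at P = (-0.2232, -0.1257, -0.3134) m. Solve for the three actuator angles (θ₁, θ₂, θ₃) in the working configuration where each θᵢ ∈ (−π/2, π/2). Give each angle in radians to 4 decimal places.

θ₁ = 1.3961, θ₂ = 0.6980, θ₃ = -0.3492

rotate P by −φ1: (-0.2232, -0.1257, -0.3134)
  A=0.3232, B=-0.3134, C=(l²−L²−A²−y'²−z²)/(2L)=-0.2524
  θ1 = atan2(B,A) + arccos(C/0.4502) = 1.3961
rotate P by −φ2: (0.0027, 0.2561, -0.3134)
  A cos θ + B sin θ = C:  0.0973·cos θ + -0.3134·sin θ = -0.1269
  γ=atan2(-0.3134,0.0973)=-1.2699;  ψ=arccos(-0.3868)=1.9679;  θ2=γ+ψ≈0.6980
rotate P by −φ3: (0.2205, -0.1304, -0.3134)
  e−x'=-0.1205;  (l²−L²−(e−x')²−y'²−z²)/2L = -0.0060
  √(A²+B²)=0.3358;  θ3 = -1.9378+1.5886 ≈ -0.3492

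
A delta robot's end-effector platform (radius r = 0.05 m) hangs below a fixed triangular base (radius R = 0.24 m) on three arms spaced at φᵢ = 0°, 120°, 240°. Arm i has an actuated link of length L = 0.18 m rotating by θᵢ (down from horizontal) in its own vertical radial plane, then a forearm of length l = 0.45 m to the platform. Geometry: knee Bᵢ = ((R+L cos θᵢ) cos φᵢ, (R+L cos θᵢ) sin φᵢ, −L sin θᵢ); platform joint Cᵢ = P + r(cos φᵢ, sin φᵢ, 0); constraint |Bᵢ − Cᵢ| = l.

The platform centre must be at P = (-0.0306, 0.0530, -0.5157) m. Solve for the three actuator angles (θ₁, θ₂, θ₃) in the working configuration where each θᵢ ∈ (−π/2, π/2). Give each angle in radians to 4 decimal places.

rotate P by −φ1: (-0.0306, 0.0530, -0.5157)
  A cos θ + B sin θ = C:  0.2206·cos θ + -0.5157·sin θ = -0.4092
  √(A²+B²)=0.5609;  θ1 = -1.1666+2.3885 ≈ 1.2219
φ2=120.0° → target in arm frame (0.0612, 0.0000)
  A=0.1288, B=-0.5157, C=(l²−L²−A²−y'²−z²)/(2L)=-0.3123
  √(A²+B²)=0.5315;  θ2 = -1.3260+2.1989 ≈ 0.8728
arm 3 (φ=240.0°): x'=-0.0306, y'=-0.0530
  A=0.2206, B=-0.5157, C=(l²−L²−A²−y'²−z²)/(2L)=-0.4092
  √(A²+B²)=0.5609;  θ3 = -1.1666+2.3885 ≈ 1.2219

θ₁ = 1.2219, θ₂ = 0.8728, θ₃ = 1.2219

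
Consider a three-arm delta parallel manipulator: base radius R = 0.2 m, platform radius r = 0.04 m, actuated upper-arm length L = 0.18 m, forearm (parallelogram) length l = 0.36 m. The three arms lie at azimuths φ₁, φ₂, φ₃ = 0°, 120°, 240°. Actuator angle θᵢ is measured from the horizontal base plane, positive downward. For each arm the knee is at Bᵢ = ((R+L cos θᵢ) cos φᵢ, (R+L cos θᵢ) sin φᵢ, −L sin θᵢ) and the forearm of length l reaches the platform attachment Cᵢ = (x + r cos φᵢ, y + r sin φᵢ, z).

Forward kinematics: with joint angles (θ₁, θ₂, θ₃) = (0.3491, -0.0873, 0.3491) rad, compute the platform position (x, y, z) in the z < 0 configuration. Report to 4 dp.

φ1=0.0°: virtual centre (0.3291, 0.0000, -0.0616), radius l
arm 2 at φ=120.0°: e+L cos θ2 = 0.3393;  O2 = (-0.1697, 0.2939, 0.0157)
φ3=240.0°: virtual centre (-0.1646, -0.2850, -0.0616), radius l
|O₂|²−|O₁|² = 0.0033;  |O₃|²−|O₁|² = 0.0000
plane₁₂: -0.9976x+0.5877y+0.1545z = 0.0033
det = 1.1490;  x = -0.0016+0.0767z,  y = 0.0028+-0.1328z
quadratic in z: (1.0235)z²+(0.0717)z+(-0.0164)=0, √Δ=0.2689 → z ∈ {-0.1664, 0.0963}; z = -0.1664 (taking z<0)
x = -0.0144, y = 0.0249

(-0.0144, 0.0249, -0.1664)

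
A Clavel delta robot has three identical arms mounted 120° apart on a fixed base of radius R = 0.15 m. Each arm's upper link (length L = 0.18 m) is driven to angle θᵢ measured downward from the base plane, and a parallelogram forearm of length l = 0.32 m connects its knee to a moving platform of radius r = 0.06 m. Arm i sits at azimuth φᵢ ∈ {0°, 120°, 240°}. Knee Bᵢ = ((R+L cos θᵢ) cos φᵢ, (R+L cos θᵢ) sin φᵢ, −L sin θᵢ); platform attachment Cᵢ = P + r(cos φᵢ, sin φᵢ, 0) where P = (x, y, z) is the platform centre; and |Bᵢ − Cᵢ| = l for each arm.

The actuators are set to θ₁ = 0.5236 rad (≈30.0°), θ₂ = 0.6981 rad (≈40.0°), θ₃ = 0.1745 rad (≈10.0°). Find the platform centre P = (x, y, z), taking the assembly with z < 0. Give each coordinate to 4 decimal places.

S1 = (0.2459·cos0.0°, 0.2459·sin0.0°, -0.0900) = (0.2459, 0.0000, -0.0900)
S2 = (0.2279·cos120.0°, 0.2279·sin120.0°, -0.1157) = (-0.1139, 0.1974, -0.1157)
S3 = (0.2673·cos240.0°, 0.2673·sin240.0°, -0.0313) = (-0.1336, -0.2315, -0.0313)
eliminate P² terms by subtracting sphere 1 from 2 and 3
linear system: -0.7197x+0.3947y = -0.0032−-0.0514z; -0.7590x+-0.4629y = 0.0038−0.1175z
det = 0.6328;  x = 0.0000+0.0357z,  y = -0.0083+0.1953z
into |P−S₁|² = l²: 1.0394z² + 0.1592z + -0.0338 = 0;  Δ = 0.1657;  z = -0.2724 or 0.1192 → z<0 root = -0.2724
x = -0.0098, y = -0.0615

(-0.0098, -0.0615, -0.2724)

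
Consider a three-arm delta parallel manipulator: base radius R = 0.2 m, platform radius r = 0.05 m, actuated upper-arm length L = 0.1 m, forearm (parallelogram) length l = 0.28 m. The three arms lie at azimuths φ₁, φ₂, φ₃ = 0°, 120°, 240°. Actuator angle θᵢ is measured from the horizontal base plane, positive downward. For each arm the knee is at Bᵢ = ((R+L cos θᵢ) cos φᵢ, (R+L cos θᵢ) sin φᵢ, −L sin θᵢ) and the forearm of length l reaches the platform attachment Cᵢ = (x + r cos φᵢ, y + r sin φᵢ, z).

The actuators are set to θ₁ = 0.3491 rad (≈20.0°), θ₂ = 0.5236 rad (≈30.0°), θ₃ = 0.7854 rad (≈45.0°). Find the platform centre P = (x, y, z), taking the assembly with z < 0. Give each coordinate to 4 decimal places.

(0.0216, 0.0171, -0.2035)

φ1=0.0°: virtual centre (0.2440, 0.0000, -0.0342), radius l
O2 = (0.2366·cos120.0°, 0.2366·sin120.0°, -0.0500) = (-0.1183, 0.2049, -0.0500)
φ3=240.0°: virtual centre (-0.1104, -0.1911, -0.0707), radius l
|O₂|²−|O₁|² = -0.0022;  |O₃|²−|O₁|² = -0.0070
[-0.7245 0.4098 -0.0316]·P = -0.0022;  [-0.7086 -0.3823 -0.0730]·P = -0.0070
det = 0.5674;  x = 0.0065+-0.0740z,  y = 0.0061+-0.0538z
sphere 1 gives Az²+Bz+C=0 with A=1.0084, B=0.1029, C=-0.0208;  B²−4AC=0.0945;  roots -0.2035, 0.1014;  negative root z = -0.2035
x = 0.0216, y = 0.0171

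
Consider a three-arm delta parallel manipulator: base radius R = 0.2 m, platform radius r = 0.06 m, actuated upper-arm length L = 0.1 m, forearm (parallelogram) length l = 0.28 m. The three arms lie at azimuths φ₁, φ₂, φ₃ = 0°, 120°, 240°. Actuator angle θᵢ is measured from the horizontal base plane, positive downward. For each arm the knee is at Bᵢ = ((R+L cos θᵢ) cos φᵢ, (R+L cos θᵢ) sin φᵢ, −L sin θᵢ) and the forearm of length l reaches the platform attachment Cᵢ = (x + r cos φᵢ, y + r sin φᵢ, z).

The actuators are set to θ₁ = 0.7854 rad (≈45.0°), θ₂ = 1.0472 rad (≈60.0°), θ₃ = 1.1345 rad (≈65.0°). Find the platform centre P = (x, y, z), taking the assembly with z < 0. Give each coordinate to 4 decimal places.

(0.0281, 0.0072, -0.2828)

arm 1 at φ=0.0°: e+L cos θ1 = 0.2107;  O1 = (0.2107, 0.0000, -0.0707)
O2 = (0.1900·cos120.0°, 0.1900·sin120.0°, -0.0866) = (-0.0950, 0.1645, -0.0866)
O3 = (0.1823·cos240.0°, 0.1823·sin240.0°, -0.0906) = (-0.0911, -0.1578, -0.0906)
|O₂|²−|O₁|² = -0.0058;  |O₃|²−|O₁|² = -0.0080
[-0.6114 0.3291 -0.0318]·P = -0.0058;  [-0.6037 -0.3157 -0.0398]·P = -0.0080
det = 0.3917;  x = 0.0114+-0.0591z,  y = 0.0035+-0.0132z
sphere 1 gives Az²+Bz+C=0 with A=1.0037, B=0.1649, C=-0.0337;  B²−4AC=0.1623;  roots -0.2828, 0.1185;  negative root z = -0.2828
x = 0.0281, y = 0.0072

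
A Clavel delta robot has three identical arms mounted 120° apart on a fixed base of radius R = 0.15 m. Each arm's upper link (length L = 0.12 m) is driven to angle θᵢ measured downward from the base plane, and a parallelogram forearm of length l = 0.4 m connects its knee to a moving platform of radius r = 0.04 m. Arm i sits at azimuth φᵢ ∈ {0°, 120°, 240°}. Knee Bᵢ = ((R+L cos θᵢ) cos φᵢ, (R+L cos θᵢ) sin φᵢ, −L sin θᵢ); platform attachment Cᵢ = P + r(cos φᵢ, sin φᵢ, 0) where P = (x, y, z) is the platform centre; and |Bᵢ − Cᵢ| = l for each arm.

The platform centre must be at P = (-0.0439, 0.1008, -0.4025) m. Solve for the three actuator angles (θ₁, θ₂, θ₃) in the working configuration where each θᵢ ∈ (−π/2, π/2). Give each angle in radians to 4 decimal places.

θ₁ = 0.8726, θ₂ = 0.1742, θ₃ = 0.9597

rotate P by −φ1: (-0.0439, 0.1008, -0.4025)
  A=0.1539, B=-0.4025, C=(l²−L²−A²−y'²−z²)/(2L)=-0.2094
  γ=atan2(-0.4025,0.1539)=-1.2056;  ψ=arccos(-0.4859)=2.0782;  θ1=γ+ψ≈0.8726
arm 2 (φ=120.0°): x'=0.1092, y'=-0.0124
  e−x'=0.0008;  (l²−L²−(e−x')²−y'²−z²)/2L = -0.0690
  γ=atan2(-0.4025,0.0008)=-1.5689;  ψ=arccos(-0.1714)=1.7431;  θ2=γ+ψ≈0.1742
φ3=240.0° → target in arm frame (-0.0653, -0.0884)
  A cos θ + B sin θ = C:  0.1753·cos θ + -0.4025·sin θ = -0.2290
  θ3 = atan2(B,A) + arccos(C/0.4390) = 0.9597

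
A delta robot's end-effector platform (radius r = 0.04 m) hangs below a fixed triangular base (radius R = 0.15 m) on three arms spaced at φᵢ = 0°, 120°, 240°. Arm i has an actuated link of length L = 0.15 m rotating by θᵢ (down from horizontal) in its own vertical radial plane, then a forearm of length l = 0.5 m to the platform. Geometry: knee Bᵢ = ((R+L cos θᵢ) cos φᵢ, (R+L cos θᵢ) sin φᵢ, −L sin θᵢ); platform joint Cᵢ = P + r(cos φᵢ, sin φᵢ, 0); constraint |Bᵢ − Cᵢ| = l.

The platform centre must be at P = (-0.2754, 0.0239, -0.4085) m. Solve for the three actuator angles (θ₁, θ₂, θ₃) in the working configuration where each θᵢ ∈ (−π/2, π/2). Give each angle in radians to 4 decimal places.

arm 1 (φ=0.0°): x'=-0.2754, y'=0.0239
  A cos θ + B sin θ = C:  0.3854·cos θ + -0.4085·sin θ = -0.2949
  γ=atan2(-0.4085,0.3854)=-0.8145;  ψ=arccos(-0.5251)=2.1237;  θ1=γ+ψ≈1.3092
arm 2 (φ=120.0°): x'=0.1584, y'=0.2266
  A cos θ + B sin θ = C:  -0.0484·cos θ + -0.4085·sin θ = 0.0232
  √(A²+B²)=0.4114;  θ2 = -1.6887+1.5144 ≈ -0.1743
arm 3 (φ=240.0°): x'=0.1170, y'=-0.2505
  A cos θ + B sin θ = C:  -0.0070·cos θ + -0.4085·sin θ = -0.0072
  γ=atan2(-0.4085,-0.0070)=-1.5879;  ψ=arccos(-0.0175)=1.5883;  θ3=γ+ψ≈0.0004

θ₁ = 1.3092, θ₂ = -0.1743, θ₃ = 0.0004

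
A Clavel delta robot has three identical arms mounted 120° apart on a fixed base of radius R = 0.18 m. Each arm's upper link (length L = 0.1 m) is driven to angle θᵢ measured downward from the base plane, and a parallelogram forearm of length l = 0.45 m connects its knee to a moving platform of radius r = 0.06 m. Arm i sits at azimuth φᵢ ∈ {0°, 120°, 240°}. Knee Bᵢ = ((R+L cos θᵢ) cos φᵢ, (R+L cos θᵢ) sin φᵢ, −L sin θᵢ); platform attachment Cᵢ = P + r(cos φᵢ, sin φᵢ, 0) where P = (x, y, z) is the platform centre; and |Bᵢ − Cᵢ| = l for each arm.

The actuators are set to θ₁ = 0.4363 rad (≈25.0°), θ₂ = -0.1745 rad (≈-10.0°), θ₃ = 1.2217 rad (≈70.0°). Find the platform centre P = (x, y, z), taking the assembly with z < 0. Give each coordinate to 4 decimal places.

(0.0196, 0.1684, -0.4133)

φ1=0.0°: virtual centre (0.2106, 0.0000, -0.0423), radius l
S2 = (0.2185·cos120.0°, 0.2185·sin120.0°, 0.0174) = (-0.1092, 0.1892, 0.0174)
S3 = (0.1542·cos240.0°, 0.1542·sin240.0°, -0.0940) = (-0.0771, -0.1335, -0.0940)
|S₂|²−|S₁|² = 0.0019;  |S₃|²−|S₁|² = -0.0135
[-0.6397 0.3784 0.1192]·P = 0.0019;  [-0.5755 -0.2671 -0.1034]·P = -0.0135
det = 0.3886;  x = 0.0119+-0.0188z,  y = 0.0251+-0.3468z
sphere 1 gives Az²+Bz+C=0 with A=1.1206, B=0.0746, C=-0.1606;  B²−4AC=0.7254;  roots -0.4133, 0.3467;  negative root z = -0.4133
x = 0.0196, y = 0.1684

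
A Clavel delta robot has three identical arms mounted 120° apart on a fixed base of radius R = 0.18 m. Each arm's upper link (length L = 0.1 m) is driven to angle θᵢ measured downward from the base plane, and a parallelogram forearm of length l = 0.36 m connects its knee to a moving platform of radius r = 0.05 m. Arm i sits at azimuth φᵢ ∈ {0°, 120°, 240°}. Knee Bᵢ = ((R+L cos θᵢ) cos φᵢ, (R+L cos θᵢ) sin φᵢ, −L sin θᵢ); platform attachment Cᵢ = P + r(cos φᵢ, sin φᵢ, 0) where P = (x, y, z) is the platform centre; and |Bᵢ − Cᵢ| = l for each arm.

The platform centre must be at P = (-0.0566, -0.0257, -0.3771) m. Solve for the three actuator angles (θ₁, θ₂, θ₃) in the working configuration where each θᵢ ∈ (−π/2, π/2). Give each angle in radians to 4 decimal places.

rotate P by −φ1: (-0.0566, -0.0257, -0.3771)
  e−x'=0.1866;  (l²−L²−(e−x')²−y'²−z²)/2L = -0.2904
  γ=atan2(-0.3771,0.1866)=-1.1113;  ψ=arccos(-0.6903)=2.3326;  θ1=γ+ψ≈1.2214
arm 2 (φ=120.0°): x'=0.0060, y'=0.0619
  e−x'=0.1240;  (l²−L²−(e−x')²−y'²−z²)/2L = -0.2090
  γ=atan2(-0.3771,0.1240)=-1.2532;  ψ=arccos(-0.5265)=2.1253;  θ2=γ+ψ≈0.8720
φ3=240.0° → target in arm frame (0.0506, -0.0362)
  A cos θ + B sin θ = C:  0.0794·cos θ + -0.3771·sin θ = -0.1511
  √(A²+B²)=0.3854;  θ3 = -1.3632+1.9737 ≈ 0.6106

θ₁ = 1.2214, θ₂ = 0.8720, θ₃ = 0.6106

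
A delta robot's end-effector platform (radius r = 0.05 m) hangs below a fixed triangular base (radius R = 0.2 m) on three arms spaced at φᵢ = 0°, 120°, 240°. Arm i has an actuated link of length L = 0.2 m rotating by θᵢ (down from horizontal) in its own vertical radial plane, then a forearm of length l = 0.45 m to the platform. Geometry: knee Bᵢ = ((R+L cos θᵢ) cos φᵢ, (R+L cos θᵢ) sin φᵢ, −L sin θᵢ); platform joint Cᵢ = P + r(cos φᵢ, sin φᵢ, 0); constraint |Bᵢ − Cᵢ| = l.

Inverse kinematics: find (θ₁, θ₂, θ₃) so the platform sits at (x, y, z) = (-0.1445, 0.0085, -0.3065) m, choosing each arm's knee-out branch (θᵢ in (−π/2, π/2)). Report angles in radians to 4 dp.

θ₁ = 0.8729, θ₂ = -0.1743, θ₃ = -0.0870

rotate P by −φ1: (-0.1445, 0.0085, -0.3065)
  A=0.2945, B=-0.3065, C=(l²−L²−A²−y'²−z²)/(2L)=-0.0456
  γ=atan2(-0.3065,0.2945)=-0.8054;  ψ=arccos(-0.1073)=1.6783;  θ1=γ+ψ≈0.8729
arm 2 (φ=120.0°): x'=0.0796, y'=0.1209
  A cos θ + B sin θ = C:  0.0704·cos θ + -0.3065·sin θ = 0.1225
  γ=atan2(-0.3065,0.0704)=-1.3451;  ψ=arccos(0.3894)=1.1708;  θ2=γ+ψ≈-0.1743
rotate P by −φ3: (0.0649, -0.1294, -0.3065)
  A cos θ + B sin θ = C:  0.0851·cos θ + -0.3065·sin θ = 0.1114
  √(A²+B²)=0.3181;  θ3 = -1.2999+1.2129 ≈ -0.0870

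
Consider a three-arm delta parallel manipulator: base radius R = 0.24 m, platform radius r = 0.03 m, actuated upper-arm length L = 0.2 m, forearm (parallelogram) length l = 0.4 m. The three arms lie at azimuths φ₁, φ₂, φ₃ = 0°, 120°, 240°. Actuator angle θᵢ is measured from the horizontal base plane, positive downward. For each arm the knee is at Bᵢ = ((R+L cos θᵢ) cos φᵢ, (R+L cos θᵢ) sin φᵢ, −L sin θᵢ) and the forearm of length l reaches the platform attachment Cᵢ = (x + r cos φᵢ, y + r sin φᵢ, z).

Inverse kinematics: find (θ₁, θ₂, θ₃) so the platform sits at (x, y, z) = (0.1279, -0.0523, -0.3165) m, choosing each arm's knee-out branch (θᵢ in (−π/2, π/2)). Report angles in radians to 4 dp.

φ1=0.0° → target in arm frame (0.1279, -0.0523)
  e−x'=0.0821;  (l²−L²−(e−x')²−y'²−z²)/2L = 0.0259
  θ1 = atan2(B,A) + arccos(C/0.3270) = 0.1746
rotate P by −φ2: (-0.1092, -0.0846, -0.3165)
  e−x'=0.3192;  (l²−L²−(e−x')²−y'²−z²)/2L = -0.2231
  θ2 = atan2(B,A) + arccos(C/0.4495) = 1.3091
arm 3 (φ=240.0°): x'=-0.0187, y'=0.1369
  A=0.2287, B=-0.3165, C=(l²−L²−A²−y'²−z²)/(2L)=-0.1280
  √(A²+B²)=0.3905;  θ3 = -0.9452+1.9048 ≈ 0.9596

θ₁ = 0.1746, θ₂ = 1.3091, θ₃ = 0.9596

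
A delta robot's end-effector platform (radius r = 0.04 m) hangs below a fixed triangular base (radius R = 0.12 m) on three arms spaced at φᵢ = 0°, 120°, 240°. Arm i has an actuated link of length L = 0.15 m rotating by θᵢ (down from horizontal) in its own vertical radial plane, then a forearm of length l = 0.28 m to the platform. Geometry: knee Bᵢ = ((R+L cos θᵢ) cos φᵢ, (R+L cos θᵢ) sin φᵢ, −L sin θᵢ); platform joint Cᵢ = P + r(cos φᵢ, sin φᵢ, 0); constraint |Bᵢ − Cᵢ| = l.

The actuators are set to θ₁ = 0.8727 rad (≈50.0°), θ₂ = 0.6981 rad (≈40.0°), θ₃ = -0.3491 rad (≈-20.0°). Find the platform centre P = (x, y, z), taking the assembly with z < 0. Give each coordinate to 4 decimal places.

arm 1 at φ=0.0°: e+L cos θ1 = 0.1764;  S1 = (0.1764, 0.0000, -0.1149)
arm 2 at φ=120.0°: e+L cos θ2 = 0.1949;  S2 = (-0.0975, 0.1688, -0.0964)
arm 3 at φ=240.0°: e+L cos θ3 = 0.2210;  S3 = (-0.1105, -0.1914, 0.0513)
|S₂|²−|S₁|² = 0.0030;  |S₃|²−|S₁|² = 0.0071
plane₁₂: -0.5477x+0.3376y+0.0370z = 0.0030
det = 0.4033;  x = -0.0088+0.3134z,  y = -0.0055+0.3988z
sphere 1 gives Az²+Bz+C=0 with A=1.2573, B=0.1094, C=-0.0309;  B²−4AC=0.1672;  roots -0.2061, 0.1191;  negative root z = -0.2061
x = -0.0734, y = -0.0877

(-0.0734, -0.0877, -0.2061)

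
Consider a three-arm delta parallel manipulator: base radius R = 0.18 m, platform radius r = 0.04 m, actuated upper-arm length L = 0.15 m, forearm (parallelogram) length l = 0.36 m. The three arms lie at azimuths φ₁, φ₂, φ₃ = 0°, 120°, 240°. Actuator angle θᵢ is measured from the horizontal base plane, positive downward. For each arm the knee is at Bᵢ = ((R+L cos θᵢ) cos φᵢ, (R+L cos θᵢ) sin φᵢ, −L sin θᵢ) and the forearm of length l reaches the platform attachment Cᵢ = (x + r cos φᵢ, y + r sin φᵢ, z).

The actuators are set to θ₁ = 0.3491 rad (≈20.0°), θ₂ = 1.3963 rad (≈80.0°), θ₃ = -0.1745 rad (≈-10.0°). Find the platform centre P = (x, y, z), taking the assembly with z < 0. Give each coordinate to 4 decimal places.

(0.0483, -0.1692, -0.2677)

S1 = (0.2810·cos0.0°, 0.2810·sin0.0°, -0.0513) = (0.2810, 0.0000, -0.0513)
arm 2 at φ=120.0°: (R−r)+L cos θ2 = 0.1660;  S2 = (-0.0830, 0.1438, -0.1477)
S3 = (0.2877·cos240.0°, 0.2877·sin240.0°, 0.0260) = (-0.1439, -0.2492, 0.0260)
|S₂|²−|S₁|² = -0.0322;  |S₃|²−|S₁|² = 0.0019
[-0.7279 0.2876 -0.1928]·P = -0.0322;  [-0.8496 -0.4983 0.1547]·P = 0.0019
Cramer: x(z) = 0.0255-0.0850z;  y(z) = -0.0473+0.4553z
into |P−S₁|² = l²: 1.2146z² + 0.1030z + -0.0595 = 0;  Δ = 0.2996;  z = -0.2677 or 0.1829 → z<0 root = -0.2677
x = 0.0483, y = -0.1692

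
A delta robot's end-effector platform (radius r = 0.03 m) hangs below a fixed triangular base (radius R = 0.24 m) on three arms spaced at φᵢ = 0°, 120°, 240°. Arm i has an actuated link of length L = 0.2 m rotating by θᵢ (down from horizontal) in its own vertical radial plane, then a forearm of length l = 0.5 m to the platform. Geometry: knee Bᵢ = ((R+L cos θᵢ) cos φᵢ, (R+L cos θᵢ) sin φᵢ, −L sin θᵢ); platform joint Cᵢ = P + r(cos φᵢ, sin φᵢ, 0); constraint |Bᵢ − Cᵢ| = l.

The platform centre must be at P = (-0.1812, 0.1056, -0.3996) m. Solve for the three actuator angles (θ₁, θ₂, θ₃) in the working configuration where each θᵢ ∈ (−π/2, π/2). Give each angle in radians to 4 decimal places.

φ1=0.0° → target in arm frame (-0.1812, 0.1056)
  e−x'=0.3912;  (l²−L²−(e−x')²−y'²−z²)/2L = -0.2847
  √(A²+B²)=0.5592;  θ1 = -0.7960+2.1049 ≈ 1.3089
arm 2 (φ=120.0°): x'=0.1821, y'=0.1041
  A=0.0279, B=-0.3996, C=(l²−L²−A²−y'²−z²)/(2L)=0.0967
  θ2 = atan2(B,A) + arccos(C/0.4006) = -0.1741
φ3=240.0° → target in arm frame (-0.0009, -0.2097)
  e−x'=0.2109;  (l²−L²−(e−x')²−y'²−z²)/2L = -0.0953
  θ3 = atan2(B,A) + arccos(C/0.4518) = 0.6981

θ₁ = 1.3089, θ₂ = -0.1741, θ₃ = 0.6981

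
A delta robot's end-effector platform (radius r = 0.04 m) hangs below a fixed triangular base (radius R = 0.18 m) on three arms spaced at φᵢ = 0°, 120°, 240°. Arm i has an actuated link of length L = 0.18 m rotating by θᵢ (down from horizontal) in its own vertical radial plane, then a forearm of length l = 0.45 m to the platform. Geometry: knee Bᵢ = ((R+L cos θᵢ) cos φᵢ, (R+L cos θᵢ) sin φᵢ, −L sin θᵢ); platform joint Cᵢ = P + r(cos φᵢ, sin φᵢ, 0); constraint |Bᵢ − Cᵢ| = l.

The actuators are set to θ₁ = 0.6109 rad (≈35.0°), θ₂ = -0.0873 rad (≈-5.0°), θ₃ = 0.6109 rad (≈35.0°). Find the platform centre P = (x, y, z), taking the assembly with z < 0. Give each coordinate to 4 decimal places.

centre 1 = (0.2874·cos0.0°, 0.2874·sin0.0°, -0.1032) = (0.2874, 0.0000, -0.1032)
φ2=120.0°: virtual centre (-0.1597, 0.2765, 0.0157), radius l
centre 3 = (0.2874·cos240.0°, 0.2874·sin240.0°, -0.1032) = (-0.1437, -0.2489, -0.1032)
eliminate P² terms by subtracting sphere 1 from 2 and 3
linear system: -0.8942x+0.5531y = 0.0089−0.2379z; -0.8623x+-0.4979y = 0.0000−0.0000z
det = 0.9221;  x = -0.0048+0.1284z,  y = 0.0083+-0.2225z
into |P−centre ₁|² = l²: 1.0660z² + 0.1277z + -0.1064 = 0;  Δ = 0.4698;  z = -0.3814 or 0.2616 → z<0 root = -0.3814
x = -0.0538, y = 0.0932

(-0.0538, 0.0932, -0.3814)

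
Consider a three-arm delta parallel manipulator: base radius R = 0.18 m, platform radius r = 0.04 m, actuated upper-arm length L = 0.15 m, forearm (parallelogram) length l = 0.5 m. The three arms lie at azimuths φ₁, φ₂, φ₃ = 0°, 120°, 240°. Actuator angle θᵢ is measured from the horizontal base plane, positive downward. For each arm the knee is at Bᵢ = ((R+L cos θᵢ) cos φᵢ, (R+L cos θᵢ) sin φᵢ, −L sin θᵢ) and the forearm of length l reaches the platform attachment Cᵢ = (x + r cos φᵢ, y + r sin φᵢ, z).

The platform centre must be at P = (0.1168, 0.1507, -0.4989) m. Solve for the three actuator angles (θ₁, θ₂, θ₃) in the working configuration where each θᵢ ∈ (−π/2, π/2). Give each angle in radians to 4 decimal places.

θ₁ = 0.3491, θ₂ = 0.5234, θ₃ = 1.3962

φ1=0.0° → target in arm frame (0.1168, 0.1507)
  e−x'=0.0232;  (l²−L²−(e−x')²−y'²−z²)/2L = -0.1488
  θ1 = atan2(B,A) + arccos(C/0.4994) = 0.3491
φ2=120.0° → target in arm frame (0.0721, -0.1765)
  A=0.0679, B=-0.4989, C=(l²−L²−A²−y'²−z²)/(2L)=-0.1905
  θ2 = atan2(B,A) + arccos(C/0.5035) = 0.5234
rotate P by −φ3: (-0.1889, 0.0258, -0.4989)
  e−x'=0.3289;  (l²−L²−(e−x')²−y'²−z²)/2L = -0.4342
  θ3 = atan2(B,A) + arccos(C/0.5976) = 1.3962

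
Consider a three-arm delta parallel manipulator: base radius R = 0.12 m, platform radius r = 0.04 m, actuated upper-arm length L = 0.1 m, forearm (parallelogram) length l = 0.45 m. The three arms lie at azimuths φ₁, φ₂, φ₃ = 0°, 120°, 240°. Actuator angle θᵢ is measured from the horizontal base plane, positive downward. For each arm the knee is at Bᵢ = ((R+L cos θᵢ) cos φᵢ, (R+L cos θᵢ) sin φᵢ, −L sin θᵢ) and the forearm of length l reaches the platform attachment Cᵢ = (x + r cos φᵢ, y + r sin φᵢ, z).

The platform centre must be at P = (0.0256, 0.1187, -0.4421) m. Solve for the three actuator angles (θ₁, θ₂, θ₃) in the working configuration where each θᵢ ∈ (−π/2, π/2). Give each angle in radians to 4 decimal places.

rotate P by −φ1: (0.0256, 0.1187, -0.4421)
  A cos θ + B sin θ = C:  0.0544·cos θ + -0.4421·sin θ = -0.1000
  γ=atan2(-0.4421,0.0544)=-1.4484;  ψ=arccos(-0.2245)=1.7972;  θ1=γ+ψ≈0.3489
φ2=120.0° → target in arm frame (0.0900, -0.0815)
  A cos θ + B sin θ = C:  -0.0100·cos θ + -0.4421·sin θ = -0.0485
  γ=atan2(-0.4421,-0.0100)=-1.5934;  ψ=arccos(-0.1097)=1.6807;  θ2=γ+ψ≈0.0873
arm 3 (φ=240.0°): x'=-0.1156, y'=-0.0372
  A=0.1956, B=-0.4421, C=(l²−L²−A²−y'²−z²)/(2L)=-0.2130
  γ=atan2(-0.4421,0.1956)=-1.1543;  ψ=arccos(-0.4405)=2.0270;  θ3=γ+ψ≈0.8727

θ₁ = 0.3489, θ₂ = 0.0873, θ₃ = 0.8727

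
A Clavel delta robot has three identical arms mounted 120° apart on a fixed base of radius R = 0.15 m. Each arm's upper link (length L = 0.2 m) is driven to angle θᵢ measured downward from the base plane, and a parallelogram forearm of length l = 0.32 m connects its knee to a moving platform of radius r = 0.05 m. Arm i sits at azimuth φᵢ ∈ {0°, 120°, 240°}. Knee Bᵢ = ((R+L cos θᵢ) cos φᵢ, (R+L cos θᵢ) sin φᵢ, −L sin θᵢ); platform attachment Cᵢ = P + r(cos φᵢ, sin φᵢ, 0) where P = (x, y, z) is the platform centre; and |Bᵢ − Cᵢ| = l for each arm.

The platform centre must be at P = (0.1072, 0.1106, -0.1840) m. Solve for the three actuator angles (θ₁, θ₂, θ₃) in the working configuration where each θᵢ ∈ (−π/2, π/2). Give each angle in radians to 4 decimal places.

θ₁ = -0.2617, θ₂ = 0.2622, θ₃ = 1.2218

arm 1 (φ=0.0°): x'=0.1072, y'=0.1106
  e−x'=-0.0072;  (l²−L²−(e−x')²−y'²−z²)/2L = 0.0406
  θ1 = atan2(B,A) + arccos(C/0.1841) = -0.2617
arm 2 (φ=120.0°): x'=0.0422, y'=-0.1481
  e−x'=0.0578;  (l²−L²−(e−x')²−y'²−z²)/2L = 0.0081
  θ2 = atan2(B,A) + arccos(C/0.1929) = 0.2622
rotate P by −φ3: (-0.1494, 0.0375, -0.1840)
  A=0.2494, B=-0.1840, C=(l²−L²−A²−y'²−z²)/(2L)=-0.0876
  √(A²+B²)=0.3099;  θ3 = -0.6357+1.8575 ≈ 1.2218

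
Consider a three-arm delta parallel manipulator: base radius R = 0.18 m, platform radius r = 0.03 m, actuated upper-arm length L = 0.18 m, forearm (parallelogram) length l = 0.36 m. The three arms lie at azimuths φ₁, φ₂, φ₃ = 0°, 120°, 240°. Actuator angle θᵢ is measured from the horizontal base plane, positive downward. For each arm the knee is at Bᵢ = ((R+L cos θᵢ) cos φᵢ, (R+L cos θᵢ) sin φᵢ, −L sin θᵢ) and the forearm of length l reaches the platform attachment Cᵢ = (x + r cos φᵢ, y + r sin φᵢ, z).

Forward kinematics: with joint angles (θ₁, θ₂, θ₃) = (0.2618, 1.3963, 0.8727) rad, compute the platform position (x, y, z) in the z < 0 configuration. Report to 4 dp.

φ1=0.0°: virtual centre (0.3239, 0.0000, -0.0466), radius l
arm 2 at φ=120.0°: e+L cos θ2 = 0.1813;  O2 = (-0.0906, 0.1570, -0.1773)
arm 3 at φ=240.0°: e+L cos θ3 = 0.2657;  O3 = (-0.1328, -0.2301, -0.1379)
subtract pairs → two planes through P
plane₁₂: -0.8290x+0.3139y+-0.2614z = -0.0428
Cramer: x(z) = 0.0377-0.2658z;  y(z) = -0.0368+0.1307z
into |P−O₁|² = l²: 1.0877z² + 0.2357z + -0.0442 = 0;  Δ = 0.2477;  z = -0.3371 or 0.1204 → z<0 root = -0.3371
x = 0.1273, y = -0.0809

(0.1273, -0.0809, -0.3371)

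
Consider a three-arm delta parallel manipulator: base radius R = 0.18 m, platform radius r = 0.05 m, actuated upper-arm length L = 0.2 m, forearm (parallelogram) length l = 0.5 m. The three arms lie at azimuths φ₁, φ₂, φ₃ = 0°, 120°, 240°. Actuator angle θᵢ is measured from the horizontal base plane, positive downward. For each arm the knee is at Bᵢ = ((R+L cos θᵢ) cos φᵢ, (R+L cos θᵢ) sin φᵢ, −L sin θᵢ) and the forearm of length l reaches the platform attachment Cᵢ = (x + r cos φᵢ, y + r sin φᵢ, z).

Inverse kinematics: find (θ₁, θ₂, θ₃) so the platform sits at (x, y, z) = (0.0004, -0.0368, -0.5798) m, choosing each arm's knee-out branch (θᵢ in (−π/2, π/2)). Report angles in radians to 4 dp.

rotate P by −φ1: (0.0004, -0.0368, -0.5798)
  A cos θ + B sin θ = C:  0.1296·cos θ + -0.5798·sin θ = -0.3608
  √(A²+B²)=0.5941;  θ1 = -1.3509+2.2234 ≈ 0.8726
φ2=120.0° → target in arm frame (-0.0321, 0.0181)
  A cos θ + B sin θ = C:  0.1621·cos θ + -0.5798·sin θ = -0.3819
  θ2 = atan2(B,A) + arccos(C/0.6020) = 0.9598
rotate P by −φ3: (0.0317, 0.0187, -0.5798)
  A cos θ + B sin θ = C:  0.0983·cos θ + -0.5798·sin θ = -0.3405
  √(A²+B²)=0.5881;  θ3 = -1.4028+2.1882 ≈ 0.7854

θ₁ = 0.8726, θ₂ = 0.9598, θ₃ = 0.7854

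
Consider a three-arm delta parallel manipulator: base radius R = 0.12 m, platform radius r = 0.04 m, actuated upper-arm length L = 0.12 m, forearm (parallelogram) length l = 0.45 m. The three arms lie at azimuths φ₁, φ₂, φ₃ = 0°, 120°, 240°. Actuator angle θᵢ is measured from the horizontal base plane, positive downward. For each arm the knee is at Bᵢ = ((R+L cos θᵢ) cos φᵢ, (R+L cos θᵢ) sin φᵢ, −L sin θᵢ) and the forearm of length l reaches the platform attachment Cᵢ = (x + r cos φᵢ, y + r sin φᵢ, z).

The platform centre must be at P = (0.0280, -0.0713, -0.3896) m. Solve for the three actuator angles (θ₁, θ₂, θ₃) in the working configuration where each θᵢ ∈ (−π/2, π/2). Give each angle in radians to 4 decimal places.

arm 1 (φ=0.0°): x'=0.0280, y'=-0.0713
  A=0.0520, B=-0.3896, C=(l²−L²−A²−y'²−z²)/(2L)=0.1189
  θ1 = atan2(B,A) + arccos(C/0.3931) = -0.1745
rotate P by −φ2: (-0.0757, 0.0114, -0.3896)
  A=0.1557, B=-0.3896, C=(l²−L²−A²−y'²−z²)/(2L)=0.0497
  γ=atan2(-0.3896,0.1557)=-1.1905;  ψ=arccos(0.1184)=1.4521;  θ2=γ+ψ≈0.2616
arm 3 (φ=240.0°): x'=0.0477, y'=0.0599
  A cos θ + B sin θ = C:  0.0323·cos θ + -0.3896·sin θ = 0.1320
  √(A²+B²)=0.3909;  θ3 = -1.4882+1.2263 ≈ -0.2619

θ₁ = -0.1745, θ₂ = 0.2616, θ₃ = -0.2619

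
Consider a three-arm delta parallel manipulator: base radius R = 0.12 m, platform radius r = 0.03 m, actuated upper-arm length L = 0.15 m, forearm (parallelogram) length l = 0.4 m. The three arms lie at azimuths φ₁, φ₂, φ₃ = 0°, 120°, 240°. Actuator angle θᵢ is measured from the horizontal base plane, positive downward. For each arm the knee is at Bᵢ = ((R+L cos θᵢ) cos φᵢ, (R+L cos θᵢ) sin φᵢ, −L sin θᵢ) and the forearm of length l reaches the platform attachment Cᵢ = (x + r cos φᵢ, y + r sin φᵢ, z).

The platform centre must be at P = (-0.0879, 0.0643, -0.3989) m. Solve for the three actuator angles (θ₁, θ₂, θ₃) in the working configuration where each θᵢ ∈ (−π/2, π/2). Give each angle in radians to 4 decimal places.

θ₁ = 0.8730, θ₂ = 0.1747, θ₃ = 0.6113

rotate P by −φ1: (-0.0879, 0.0643, -0.3989)
  A=0.1779, B=-0.3989, C=(l²−L²−A²−y'²−z²)/(2L)=-0.1913
  √(A²+B²)=0.4368;  θ1 = -1.1513+2.0243 ≈ 0.8730
arm 2 (φ=120.0°): x'=0.0996, y'=0.0440
  e−x'=-0.0096;  (l²−L²−(e−x')²−y'²−z²)/2L = -0.0788
  √(A²+B²)=0.3990;  θ2 = -1.5949+1.7697 ≈ 0.1747
arm 3 (φ=240.0°): x'=-0.0117, y'=-0.1083
  A=0.1017, B=-0.3989, C=(l²−L²−A²−y'²−z²)/(2L)=-0.1456
  γ=atan2(-0.3989,0.1017)=-1.3211;  ψ=arccos(-0.3538)=1.9324;  θ3=γ+ψ≈0.6113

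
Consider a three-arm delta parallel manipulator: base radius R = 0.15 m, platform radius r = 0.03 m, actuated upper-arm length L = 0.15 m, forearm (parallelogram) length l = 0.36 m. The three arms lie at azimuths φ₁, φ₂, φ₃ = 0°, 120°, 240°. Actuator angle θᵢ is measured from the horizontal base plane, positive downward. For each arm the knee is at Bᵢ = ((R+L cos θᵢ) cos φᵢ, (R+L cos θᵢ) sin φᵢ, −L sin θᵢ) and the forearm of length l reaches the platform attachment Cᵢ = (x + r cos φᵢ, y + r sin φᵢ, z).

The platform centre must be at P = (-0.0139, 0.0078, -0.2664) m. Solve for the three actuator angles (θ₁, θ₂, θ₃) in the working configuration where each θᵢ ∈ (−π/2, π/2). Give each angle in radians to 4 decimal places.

rotate P by −φ1: (-0.0139, 0.0078, -0.2664)
  e−x'=0.1339;  (l²−L²−(e−x')²−y'²−z²)/2L = 0.0605
  √(A²+B²)=0.2982;  θ1 = -1.1050+1.3666 ≈ 0.2615
rotate P by −φ2: (0.0137, 0.0081, -0.2664)
  e−x'=0.1063;  (l²−L²−(e−x')²−y'²−z²)/2L = 0.0826
  γ=atan2(-0.2664,0.1063)=-1.1911;  ψ=arccos(0.2878)=1.2788;  θ2=γ+ψ≈0.0877
arm 3 (φ=240.0°): x'=0.0002, y'=-0.0159
  e−x'=0.1198;  (l²−L²−(e−x')²−y'²−z²)/2L = 0.0717
  θ3 = atan2(B,A) + arccos(C/0.2921) = 0.1745

θ₁ = 0.2615, θ₂ = 0.0877, θ₃ = 0.1745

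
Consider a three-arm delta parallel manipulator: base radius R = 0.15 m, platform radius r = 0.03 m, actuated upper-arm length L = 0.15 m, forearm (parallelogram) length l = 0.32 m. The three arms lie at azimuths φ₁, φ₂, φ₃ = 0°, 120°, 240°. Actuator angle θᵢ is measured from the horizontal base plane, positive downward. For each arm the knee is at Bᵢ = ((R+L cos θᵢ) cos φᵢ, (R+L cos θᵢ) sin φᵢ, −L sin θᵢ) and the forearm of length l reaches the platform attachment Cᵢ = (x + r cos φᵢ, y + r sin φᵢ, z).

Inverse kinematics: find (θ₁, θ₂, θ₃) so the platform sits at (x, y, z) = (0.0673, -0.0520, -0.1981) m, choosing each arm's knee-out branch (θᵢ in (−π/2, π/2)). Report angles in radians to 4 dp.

arm 1 (φ=0.0°): x'=0.0673, y'=-0.0520
  A cos θ + B sin θ = C:  0.0527·cos θ + -0.1981·sin θ = 0.1173
  θ1 = atan2(B,A) + arccos(C/0.2050) = -0.3489
arm 2 (φ=120.0°): x'=-0.0787, y'=-0.0323
  A cos θ + B sin θ = C:  0.1987·cos θ + -0.1981·sin θ = 0.0005
  γ=atan2(-0.1981,0.1987)=-0.7839;  ψ=arccos(0.0017)=1.5691;  θ2=γ+ψ≈0.7852
φ3=240.0° → target in arm frame (0.0114, 0.0843)
  A cos θ + B sin θ = C:  0.1086·cos θ + -0.1981·sin θ = 0.0725
  √(A²+B²)=0.2259;  θ3 = -1.0693+1.2440 ≈ 0.1748

θ₁ = -0.3489, θ₂ = 0.7852, θ₃ = 0.1748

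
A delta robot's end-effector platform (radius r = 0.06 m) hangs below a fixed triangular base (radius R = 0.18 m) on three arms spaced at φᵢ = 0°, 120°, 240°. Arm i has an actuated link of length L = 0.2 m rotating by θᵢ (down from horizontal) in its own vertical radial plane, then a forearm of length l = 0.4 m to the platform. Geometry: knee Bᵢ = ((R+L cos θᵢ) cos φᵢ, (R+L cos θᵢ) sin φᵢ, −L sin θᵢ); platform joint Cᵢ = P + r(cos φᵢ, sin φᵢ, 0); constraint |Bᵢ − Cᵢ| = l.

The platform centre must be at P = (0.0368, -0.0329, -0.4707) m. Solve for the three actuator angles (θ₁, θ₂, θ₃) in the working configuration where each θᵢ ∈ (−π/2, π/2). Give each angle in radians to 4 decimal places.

θ₁ = 0.7852, θ₂ = 1.0470, θ₃ = 0.8727

arm 1 (φ=0.0°): x'=0.0368, y'=-0.0329
  A cos θ + B sin θ = C:  0.0832·cos θ + -0.4707·sin θ = -0.2739
  θ1 = atan2(B,A) + arccos(C/0.4780) = 0.7852
φ2=120.0° → target in arm frame (-0.0469, -0.0154)
  A=0.1669, B=-0.4707, C=(l²−L²−A²−y'²−z²)/(2L)=-0.3241
  γ=atan2(-0.4707,0.1669)=-1.2301;  ψ=arccos(-0.6490)=2.2771;  θ2=γ+ψ≈1.0470
φ3=240.0° → target in arm frame (0.0101, 0.0483)
  A=0.1099, B=-0.4707, C=(l²−L²−A²−y'²−z²)/(2L)=-0.2899
  √(A²+B²)=0.4834;  θ3 = -1.3414+2.2141 ≈ 0.8727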